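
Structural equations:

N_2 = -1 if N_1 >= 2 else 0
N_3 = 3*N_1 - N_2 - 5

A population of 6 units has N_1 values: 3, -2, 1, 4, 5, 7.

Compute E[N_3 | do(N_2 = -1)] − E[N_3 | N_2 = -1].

-5.25

do(N_2=-1) breaks N_2's dependence on N_1. With N_2=-1 fixed, N_3 across the units is 5, -10, -1, 8, 11, 17, mean 5.
Observing N_2=-1 restricts to units where N_2's equation naturally yields -1: N_1 ∈ {3, 4, 5, 7}. In that subpopulation N_3 = 5, 8, 11, 17, mean 10.25.
Difference = 5 − 10.25 = -5.25.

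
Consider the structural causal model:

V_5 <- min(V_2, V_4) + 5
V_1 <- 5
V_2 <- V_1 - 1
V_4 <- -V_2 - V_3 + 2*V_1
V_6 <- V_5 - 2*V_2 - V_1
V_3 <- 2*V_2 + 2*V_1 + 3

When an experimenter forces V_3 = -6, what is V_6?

The intervention breaks the incoming arrows to V_3: V_3 <- 2*V_2 + 2*V_1 + 3 no longer applies, and V_3 = -6.
V_2 = V_1 - 1  [with V_1=5]  = 4
V_4 = -V_2 - V_3 + 2*V_1  [with V_2=4, V_3=-6, V_1=5]  = 12
V_5 = min(V_2, V_4) + 5  [with V_2=4, V_4=12]  = 9
V_6 = V_5 - 2*V_2 - V_1  [with V_5=9, V_2=4, V_1=5]  = -4

-4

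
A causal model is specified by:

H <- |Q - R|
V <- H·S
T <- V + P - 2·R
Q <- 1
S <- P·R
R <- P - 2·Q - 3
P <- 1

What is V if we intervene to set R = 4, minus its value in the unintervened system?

32

The intervention breaks the incoming arrows to R: R <- P - 2·Q - 3 no longer applies, and R = 4.
H = |Q - R|  [with Q=1, R=4]  = 3
S = P·R  [with P=1, R=4]  = 4
V = H·S  [with H=3, S=4]  = 12
Without intervention: R = P - 2·Q - 3  [with P=1, Q=1]  = -4; H = |Q - R|  [with Q=1, R=-4]  = 5; S = P·R  [with P=1, R=-4]  = -4; V = H·S  [with H=5, S=-4]  = -20.
Change = 12 − (-20) = 32.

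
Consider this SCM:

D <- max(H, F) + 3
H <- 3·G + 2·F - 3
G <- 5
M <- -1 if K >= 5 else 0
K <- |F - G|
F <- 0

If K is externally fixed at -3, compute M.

Under do(K=-3), the mechanism K <- |F - G| is discarded; K is fixed at -3.
M = -1 if K >= 5 else 0  [with K=-3]  = 0

0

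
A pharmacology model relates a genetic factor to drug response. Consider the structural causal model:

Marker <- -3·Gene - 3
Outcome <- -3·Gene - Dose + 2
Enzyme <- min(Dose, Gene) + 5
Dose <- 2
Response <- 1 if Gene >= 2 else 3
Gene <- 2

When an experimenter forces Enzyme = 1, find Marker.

The intervention breaks the incoming arrows to Enzyme: Enzyme <- min(Dose, Gene) + 5 no longer applies, and Enzyme = 1.
Marker is not downstream of the intervention, so its value is determined by the original equations.
Marker = -3·Gene - 3  [with Gene=2]  = -9

-9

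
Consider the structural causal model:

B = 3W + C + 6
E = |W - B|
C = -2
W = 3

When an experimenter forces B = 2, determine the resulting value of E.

The intervention breaks the incoming arrows to B: B = 3W + C + 6 no longer applies, and B = 2.
E = |W - B|  [with W=3, B=2]  = 1

1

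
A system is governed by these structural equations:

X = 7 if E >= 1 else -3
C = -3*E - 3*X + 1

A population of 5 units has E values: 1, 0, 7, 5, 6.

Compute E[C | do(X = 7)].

-31.4

The intervention sets X=7 in all 5 units regardless of E. Recomputing C per unit gives -23, -20, -41, -35, -38; average -31.4.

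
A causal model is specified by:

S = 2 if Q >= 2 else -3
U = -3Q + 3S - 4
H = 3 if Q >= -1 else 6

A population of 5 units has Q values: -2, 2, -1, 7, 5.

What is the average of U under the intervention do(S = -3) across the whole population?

Every unit gets S=-3 under the intervention. U values become -7, -19, -10, -34, -28; E[U|do(S=-3)] = -19.6.

-19.6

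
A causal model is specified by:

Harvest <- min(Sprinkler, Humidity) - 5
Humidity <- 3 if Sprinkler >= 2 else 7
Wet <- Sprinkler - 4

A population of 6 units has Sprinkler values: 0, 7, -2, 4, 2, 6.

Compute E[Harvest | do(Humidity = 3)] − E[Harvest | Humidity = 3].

-1.25

Every unit gets Humidity=3 under the intervention. Harvest values become -5, -2, -7, -2, -3, -2; E[Harvest|do(Humidity=3)] = -3.5.
E[Harvest|Humidity=3] averages over only the 4 units with Humidity=3 (Sprinkler = 7, 4, 2, 6): Harvest = -2, -2, -3, -2, mean -2.25.
Difference = -3.5 − (-2.25) = -1.25.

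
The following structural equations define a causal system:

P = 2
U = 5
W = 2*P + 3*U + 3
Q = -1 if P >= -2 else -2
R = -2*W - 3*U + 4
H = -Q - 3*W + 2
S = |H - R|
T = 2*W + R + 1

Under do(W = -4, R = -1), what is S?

16

Under do(W = -4, R = -1), each intervened variable's structural equation is replaced by its fixed value.
Q = -1 if P >= -2 else -2  [with P=2]  = -1
H = -Q - 3*W + 2  [with Q=-1, W=-4]  = 15
S = |H - R|  [with H=15, R=-1]  = 16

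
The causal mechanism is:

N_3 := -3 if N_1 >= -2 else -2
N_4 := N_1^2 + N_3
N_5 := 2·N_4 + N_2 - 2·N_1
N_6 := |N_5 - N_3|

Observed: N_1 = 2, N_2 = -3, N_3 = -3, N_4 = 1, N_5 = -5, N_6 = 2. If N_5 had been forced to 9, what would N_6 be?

12

The intervention breaks the incoming arrows to N_5: N_5 := 2·N_4 + N_2 - 2·N_1 no longer applies, and N_5 = 9.
N_3 = -3 if N_1 >= -2 else -2  [with N_1=2]  = -3
N_6 = |N_5 - N_3|  [with N_5=9, N_3=-3]  = 12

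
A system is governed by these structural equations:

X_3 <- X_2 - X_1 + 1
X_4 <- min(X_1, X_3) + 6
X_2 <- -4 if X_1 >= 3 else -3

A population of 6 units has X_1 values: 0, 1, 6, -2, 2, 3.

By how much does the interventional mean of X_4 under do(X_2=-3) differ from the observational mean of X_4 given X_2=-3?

Under do(X_2=-3), X_2's equation is replaced by X_2=-3 for every unit. Per-unit X_4: 4, 3, -2, 4, 2, 1. Mean = 2.
Conditioning on X_2=-3 selects the 4 unit(s) with X_1 ∈ {0, 1, -2, 2}. Their X_4 values: 4, 3, 4, 2. Mean = 3.25.
Difference = 2 − 3.25 = -1.25.

-1.25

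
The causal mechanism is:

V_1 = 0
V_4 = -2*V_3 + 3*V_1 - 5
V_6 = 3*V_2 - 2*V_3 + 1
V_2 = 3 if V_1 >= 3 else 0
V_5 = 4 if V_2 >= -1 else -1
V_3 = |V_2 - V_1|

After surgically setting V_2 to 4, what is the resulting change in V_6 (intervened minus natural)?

Under do(V_2=4), the mechanism V_2 = 3 if V_1 >= 3 else 0 is discarded; V_2 is fixed at 4.
V_3 = |V_2 - V_1|  [with V_2=4, V_1=0]  = 4
V_6 = 3*V_2 - 2*V_3 + 1  [with V_2=4, V_3=4]  = 5
Without intervention: V_2 = 3 if V_1 >= 3 else 0  [with V_1=0]  = 0; V_3 = |V_2 - V_1|  [with V_2=0, V_1=0]  = 0; V_6 = 3*V_2 - 2*V_3 + 1  [with V_2=0, V_3=0]  = 1.
Change = 5 − 1 = 4.

4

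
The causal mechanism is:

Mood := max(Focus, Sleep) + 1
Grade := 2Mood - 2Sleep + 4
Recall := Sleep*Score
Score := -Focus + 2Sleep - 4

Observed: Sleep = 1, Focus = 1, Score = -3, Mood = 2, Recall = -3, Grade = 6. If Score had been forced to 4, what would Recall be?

do(Score=4) replaces the equation Score := -Focus + 2Sleep - 4 with the constant Score = 4.
Recall = Sleep*Score  [with Sleep=1, Score=4]  = 4

4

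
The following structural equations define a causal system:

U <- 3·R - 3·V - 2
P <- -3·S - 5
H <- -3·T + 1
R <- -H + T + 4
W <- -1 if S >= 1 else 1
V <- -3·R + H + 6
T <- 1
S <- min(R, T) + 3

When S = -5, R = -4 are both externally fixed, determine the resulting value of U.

Under do(S = -5, R = -4), each intervened variable's structural equation is replaced by its fixed value.
H = -3·T + 1  [with T=1]  = -2
V = -3·R + H + 6  [with R=-4, H=-2]  = 16
U = 3·R - 3·V - 2  [with R=-4, V=16]  = -62

-62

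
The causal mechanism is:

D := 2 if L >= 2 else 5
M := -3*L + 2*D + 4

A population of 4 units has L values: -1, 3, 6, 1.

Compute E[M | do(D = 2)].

do(D=2) breaks D's dependence on L. With D=2 fixed, M across the units is 11, -1, -10, 5, mean 1.25.

1.25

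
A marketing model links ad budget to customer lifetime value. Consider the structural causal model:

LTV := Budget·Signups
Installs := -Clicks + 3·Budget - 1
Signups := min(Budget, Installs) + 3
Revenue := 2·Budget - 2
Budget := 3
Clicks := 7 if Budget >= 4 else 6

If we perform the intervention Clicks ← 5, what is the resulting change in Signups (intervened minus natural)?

1

Under do(Clicks=5), the mechanism Clicks := 7 if Budget >= 4 else 6 is discarded; Clicks is fixed at 5.
Installs = -Clicks + 3·Budget - 1  [with Clicks=5, Budget=3]  = 3
Signups = min(Budget, Installs) + 3  [with Budget=3, Installs=3]  = 6
Without intervention: Clicks = 7 if Budget >= 4 else 6  [with Budget=3]  = 6; Installs = -Clicks + 3·Budget - 1  [with Clicks=6, Budget=3]  = 2; Signups = min(Budget, Installs) + 3  [with Budget=3, Installs=2]  = 5.
Change = 6 − 5 = 1.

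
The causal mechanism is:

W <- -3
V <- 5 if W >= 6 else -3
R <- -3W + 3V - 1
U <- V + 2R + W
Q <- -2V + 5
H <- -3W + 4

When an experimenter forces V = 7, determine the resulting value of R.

29

The intervention breaks the incoming arrows to V: V <- 5 if W >= 6 else -3 no longer applies, and V = 7.
R = -3W + 3V - 1  [with W=-3, V=7]  = 29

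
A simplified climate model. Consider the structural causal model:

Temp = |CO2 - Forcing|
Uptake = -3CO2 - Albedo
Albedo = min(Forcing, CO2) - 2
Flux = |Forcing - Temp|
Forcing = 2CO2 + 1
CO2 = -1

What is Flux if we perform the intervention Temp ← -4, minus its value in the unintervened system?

2

do(Temp=-4) replaces the equation Temp = |CO2 - Forcing| with the constant Temp = -4.
Forcing = 2CO2 + 1  [with CO2=-1]  = -1
Flux = |Forcing - Temp|  [with Forcing=-1, Temp=-4]  = 3
Without intervention: Forcing = 2CO2 + 1  [with CO2=-1]  = -1; Temp = |CO2 - Forcing|  [with CO2=-1, Forcing=-1]  = 0; Flux = |Forcing - Temp|  [with Forcing=-1, Temp=0]  = 1.
Change = 3 − 1 = 2.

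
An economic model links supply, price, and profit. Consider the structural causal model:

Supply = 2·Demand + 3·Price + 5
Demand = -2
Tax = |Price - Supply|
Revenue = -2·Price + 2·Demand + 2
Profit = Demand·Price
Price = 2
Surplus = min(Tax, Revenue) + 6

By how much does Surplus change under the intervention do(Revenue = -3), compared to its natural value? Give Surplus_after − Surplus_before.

3

The intervention breaks the incoming arrows to Revenue: Revenue = -2·Price + 2·Demand + 2 no longer applies, and Revenue = -3.
Supply = 2·Demand + 3·Price + 5  [with Demand=-2, Price=2]  = 7
Tax = |Price - Supply|  [with Price=2, Supply=7]  = 5
Surplus = min(Tax, Revenue) + 6  [with Tax=5, Revenue=-3]  = 3
Without intervention: Supply = 2·Demand + 3·Price + 5  [with Demand=-2, Price=2]  = 7; Revenue = -2·Price + 2·Demand + 2  [with Price=2, Demand=-2]  = -6; Tax = |Price - Supply|  [with Price=2, Supply=7]  = 5; Surplus = min(Tax, Revenue) + 6  [with Tax=5, Revenue=-6]  = 0.
Change = 3 − 0 = 3.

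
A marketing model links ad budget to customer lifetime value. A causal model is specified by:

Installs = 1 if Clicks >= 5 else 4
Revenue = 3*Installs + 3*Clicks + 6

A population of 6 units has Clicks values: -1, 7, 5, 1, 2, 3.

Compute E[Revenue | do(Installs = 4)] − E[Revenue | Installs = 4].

do(Installs=4) breaks Installs's dependence on Clicks. With Installs=4 fixed, Revenue across the units is 15, 39, 33, 21, 24, 27, mean 26.5.
Conditioning on Installs=4 selects the 4 unit(s) with Clicks ∈ {-1, 1, 2, 3}. Their Revenue values: 15, 21, 24, 27. Mean = 21.75.
Difference = 26.5 − 21.75 = 4.75.

4.75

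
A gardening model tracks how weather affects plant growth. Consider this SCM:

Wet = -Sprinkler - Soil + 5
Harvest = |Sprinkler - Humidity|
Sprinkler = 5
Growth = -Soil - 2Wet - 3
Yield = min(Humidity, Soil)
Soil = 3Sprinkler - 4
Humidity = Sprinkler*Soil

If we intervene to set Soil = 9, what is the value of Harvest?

40

Under do(Soil=9), the mechanism Soil = 3Sprinkler - 4 is discarded; Soil is fixed at 9.
Humidity = Sprinkler*Soil  [with Sprinkler=5, Soil=9]  = 45
Harvest = |Sprinkler - Humidity|  [with Sprinkler=5, Humidity=45]  = 40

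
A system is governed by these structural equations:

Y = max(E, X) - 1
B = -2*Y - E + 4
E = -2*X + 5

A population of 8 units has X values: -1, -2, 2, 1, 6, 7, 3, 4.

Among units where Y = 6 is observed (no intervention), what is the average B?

Observing Y=6 restricts to units where Y's equation naturally yields 6: X ∈ {-1, 7}. In that subpopulation B = -15, 1, mean -7.

-7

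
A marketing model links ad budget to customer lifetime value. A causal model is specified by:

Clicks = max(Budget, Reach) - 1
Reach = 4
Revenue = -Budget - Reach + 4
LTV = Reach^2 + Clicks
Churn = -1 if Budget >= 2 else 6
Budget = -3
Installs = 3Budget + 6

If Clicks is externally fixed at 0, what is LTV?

16

The intervention breaks the incoming arrows to Clicks: Clicks = max(Budget, Reach) - 1 no longer applies, and Clicks = 0.
LTV = Reach^2 + Clicks  [with Reach=4, Clicks=0]  = 16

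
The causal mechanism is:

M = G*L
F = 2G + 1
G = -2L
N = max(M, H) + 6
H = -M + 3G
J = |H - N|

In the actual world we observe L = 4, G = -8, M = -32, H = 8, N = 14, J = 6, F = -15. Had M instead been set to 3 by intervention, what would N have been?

do(M=3) replaces the equation M = G*L with the constant M = 3.
G = -2L  [with L=4]  = -8
H = -M + 3G  [with M=3, G=-8]  = -27
N = max(M, H) + 6  [with M=3, H=-27]  = 9

9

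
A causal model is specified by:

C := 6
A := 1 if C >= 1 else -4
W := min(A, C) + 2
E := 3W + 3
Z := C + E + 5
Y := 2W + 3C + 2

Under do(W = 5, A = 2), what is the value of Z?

Setting W = 5, A = 2 by intervention discards those variables' equations.
E = 3W + 3  [with W=5]  = 18
Z = C + E + 5  [with C=6, E=18]  = 29

29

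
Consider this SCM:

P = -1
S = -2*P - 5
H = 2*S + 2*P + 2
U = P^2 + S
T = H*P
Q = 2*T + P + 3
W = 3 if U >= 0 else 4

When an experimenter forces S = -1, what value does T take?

2

do(S=-1) replaces the equation S = -2*P - 5 with the constant S = -1.
H = 2*S + 2*P + 2  [with S=-1, P=-1]  = -2
T = H*P  [with H=-2, P=-1]  = 2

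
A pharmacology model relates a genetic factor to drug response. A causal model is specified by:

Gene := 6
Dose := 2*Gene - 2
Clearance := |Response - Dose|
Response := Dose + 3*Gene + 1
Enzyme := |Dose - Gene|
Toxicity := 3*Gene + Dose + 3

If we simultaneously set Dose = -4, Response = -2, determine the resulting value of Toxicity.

Setting Dose = -4, Response = -2 by intervention discards those variables' equations.
Toxicity = 3*Gene + Dose + 3  [with Gene=6, Dose=-4]  = 17

17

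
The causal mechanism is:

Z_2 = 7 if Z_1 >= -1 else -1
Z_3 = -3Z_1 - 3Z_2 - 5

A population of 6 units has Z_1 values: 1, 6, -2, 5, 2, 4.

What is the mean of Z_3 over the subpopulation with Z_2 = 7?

E[Z_3|Z_2=7] averages over only the 5 units with Z_2=7 (Z_1 = 1, 6, 5, 2, 4): Z_3 = -29, -44, -41, -32, -38, mean -36.8.

-36.8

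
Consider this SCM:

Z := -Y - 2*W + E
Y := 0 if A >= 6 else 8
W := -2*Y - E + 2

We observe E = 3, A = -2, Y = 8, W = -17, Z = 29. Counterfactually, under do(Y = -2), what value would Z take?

do(Y=-2) replaces the equation Y := 0 if A >= 6 else 8 with the constant Y = -2.
W = -2*Y - E + 2  [with Y=-2, E=3]  = 3
Z = -Y - 2*W + E  [with Y=-2, W=3, E=3]  = -1

-1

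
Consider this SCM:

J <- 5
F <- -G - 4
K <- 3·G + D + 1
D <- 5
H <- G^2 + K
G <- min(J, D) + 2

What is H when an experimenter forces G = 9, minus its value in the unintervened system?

The intervention breaks the incoming arrows to G: G <- min(J, D) + 2 no longer applies, and G = 9.
K = 3·G + D + 1  [with G=9, D=5]  = 33
H = G^2 + K  [with G=9, K=33]  = 114
Without intervention: G = min(J, D) + 2  [with J=5, D=5]  = 7; K = 3·G + D + 1  [with G=7, D=5]  = 27; H = G^2 + K  [with G=7, K=27]  = 76.
Change = 114 − 76 = 38.

38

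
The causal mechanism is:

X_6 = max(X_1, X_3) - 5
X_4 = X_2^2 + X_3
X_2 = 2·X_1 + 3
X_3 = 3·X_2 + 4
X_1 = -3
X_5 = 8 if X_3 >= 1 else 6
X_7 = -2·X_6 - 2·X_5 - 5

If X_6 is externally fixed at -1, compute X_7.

Intervening sets X_6 = -1 and removes its equation (X_6 = max(X_1, X_3) - 5).
X_2 = 2·X_1 + 3  [with X_1=-3]  = -3
X_3 = 3·X_2 + 4  [with X_2=-3]  = -5
X_5 = 8 if X_3 >= 1 else 6  [with X_3=-5]  = 6
X_7 = -2·X_6 - 2·X_5 - 5  [with X_6=-1, X_5=6]  = -15

-15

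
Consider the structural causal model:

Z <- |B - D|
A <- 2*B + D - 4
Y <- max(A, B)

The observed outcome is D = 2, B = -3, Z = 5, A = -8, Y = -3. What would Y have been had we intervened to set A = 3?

Intervening sets A = 3 and removes its equation (A <- 2*B + D - 4).
Y = max(A, B)  [with A=3, B=-3]  = 3

3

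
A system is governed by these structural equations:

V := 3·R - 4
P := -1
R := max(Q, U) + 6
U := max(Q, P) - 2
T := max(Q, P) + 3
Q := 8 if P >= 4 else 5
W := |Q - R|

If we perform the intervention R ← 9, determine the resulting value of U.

Under do(R=9), the mechanism R := max(Q, U) + 6 is discarded; R is fixed at 9.
Since U is not a descendant of the intervened variable, it is unaffected.
Q = 8 if P >= 4 else 5  [with P=-1]  = 5
U = max(Q, P) - 2  [with Q=5, P=-1]  = 3

3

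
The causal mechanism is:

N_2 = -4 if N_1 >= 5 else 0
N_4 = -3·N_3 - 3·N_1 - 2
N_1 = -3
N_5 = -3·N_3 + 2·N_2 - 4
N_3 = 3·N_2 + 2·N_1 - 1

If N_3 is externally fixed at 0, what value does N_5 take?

do(N_3=0) replaces the equation N_3 = 3·N_2 + 2·N_1 - 1 with the constant N_3 = 0.
N_2 = -4 if N_1 >= 5 else 0  [with N_1=-3]  = 0
N_5 = -3·N_3 + 2·N_2 - 4  [with N_3=0, N_2=0]  = -4

-4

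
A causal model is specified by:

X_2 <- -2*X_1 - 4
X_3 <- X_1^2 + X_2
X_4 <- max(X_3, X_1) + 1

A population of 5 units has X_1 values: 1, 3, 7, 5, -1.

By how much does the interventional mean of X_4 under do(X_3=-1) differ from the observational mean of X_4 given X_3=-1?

2

do(X_3=-1) breaks X_3's dependence on X_1. With X_3=-1 fixed, X_4 across the units is 2, 4, 8, 6, 0, mean 4.
Conditioning on X_3=-1 selects the 2 unit(s) with X_1 ∈ {3, -1}. Their X_4 values: 4, 0. Mean = 2.
Difference = 4 − 2 = 2.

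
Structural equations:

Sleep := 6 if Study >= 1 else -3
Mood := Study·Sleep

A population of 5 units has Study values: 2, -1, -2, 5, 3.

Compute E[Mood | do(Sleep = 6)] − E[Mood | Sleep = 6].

-11.6

do(Sleep=6) breaks Sleep's dependence on Study. With Sleep=6 fixed, Mood across the units is 12, -6, -12, 30, 18, mean 8.4.
E[Mood|Sleep=6] averages over only the 3 units with Sleep=6 (Study = 2, 5, 3): Mood = 12, 30, 18, mean 20.
Difference = 8.4 − 20 = -11.6.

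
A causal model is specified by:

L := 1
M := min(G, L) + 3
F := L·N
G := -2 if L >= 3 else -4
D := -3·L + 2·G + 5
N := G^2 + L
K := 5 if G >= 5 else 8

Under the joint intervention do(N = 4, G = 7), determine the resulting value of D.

16

Setting N = 4, G = 7 by intervention discards those variables' equations.
D = -3·L + 2·G + 5  [with L=1, G=7]  = 16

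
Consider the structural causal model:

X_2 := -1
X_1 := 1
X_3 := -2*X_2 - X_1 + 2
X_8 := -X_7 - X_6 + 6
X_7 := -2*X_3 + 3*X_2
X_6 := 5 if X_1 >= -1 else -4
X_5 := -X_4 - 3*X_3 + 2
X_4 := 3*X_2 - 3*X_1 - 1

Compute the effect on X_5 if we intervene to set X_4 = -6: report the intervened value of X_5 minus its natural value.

Intervening sets X_4 = -6 and removes its equation (X_4 := 3*X_2 - 3*X_1 - 1).
X_3 = -2*X_2 - X_1 + 2  [with X_2=-1, X_1=1]  = 3
X_5 = -X_4 - 3*X_3 + 2  [with X_4=-6, X_3=3]  = -1
Without intervention: X_3 = -2*X_2 - X_1 + 2  [with X_2=-1, X_1=1]  = 3; X_4 = 3*X_2 - 3*X_1 - 1  [with X_2=-1, X_1=1]  = -7; X_5 = -X_4 - 3*X_3 + 2  [with X_4=-7, X_3=3]  = 0.
Change = -1 − 0 = -1.

-1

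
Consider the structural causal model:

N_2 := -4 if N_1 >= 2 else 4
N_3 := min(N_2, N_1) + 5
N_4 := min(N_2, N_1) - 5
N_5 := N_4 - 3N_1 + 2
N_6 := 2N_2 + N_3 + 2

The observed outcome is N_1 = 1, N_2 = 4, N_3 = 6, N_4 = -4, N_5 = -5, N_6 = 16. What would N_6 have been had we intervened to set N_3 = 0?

10

The intervention breaks the incoming arrows to N_3: N_3 := min(N_2, N_1) + 5 no longer applies, and N_3 = 0.
N_2 = -4 if N_1 >= 2 else 4  [with N_1=1]  = 4
N_6 = 2N_2 + N_3 + 2  [with N_2=4, N_3=0]  = 10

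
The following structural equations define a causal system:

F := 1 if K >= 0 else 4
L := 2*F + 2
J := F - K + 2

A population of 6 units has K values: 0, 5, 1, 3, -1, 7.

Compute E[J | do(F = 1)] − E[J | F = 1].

The intervention sets F=1 in all 6 units regardless of K. Recomputing J per unit gives 3, -2, 2, 0, 4, -4; average 0.5.
Observing F=1 restricts to units where F's equation naturally yields 1: K ∈ {0, 5, 1, 3, 7}. In that subpopulation J = 3, -2, 2, 0, -4, mean -0.2.
Difference = 0.5 − (-0.2) = 0.7.

0.7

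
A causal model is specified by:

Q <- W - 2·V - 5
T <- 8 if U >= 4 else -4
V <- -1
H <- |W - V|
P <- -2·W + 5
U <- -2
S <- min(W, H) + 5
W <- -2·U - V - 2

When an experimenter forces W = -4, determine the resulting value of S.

1

The intervention breaks the incoming arrows to W: W <- -2·U - V - 2 no longer applies, and W = -4.
H = |W - V|  [with W=-4, V=-1]  = 3
S = min(W, H) + 5  [with W=-4, H=3]  = 1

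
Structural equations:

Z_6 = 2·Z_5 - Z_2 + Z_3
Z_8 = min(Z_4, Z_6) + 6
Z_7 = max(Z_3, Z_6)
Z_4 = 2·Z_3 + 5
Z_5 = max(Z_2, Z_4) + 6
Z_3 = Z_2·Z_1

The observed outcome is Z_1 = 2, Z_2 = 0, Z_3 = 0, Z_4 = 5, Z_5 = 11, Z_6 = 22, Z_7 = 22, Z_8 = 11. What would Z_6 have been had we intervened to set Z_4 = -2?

Under do(Z_4=-2), the mechanism Z_4 = 2·Z_3 + 5 is discarded; Z_4 is fixed at -2.
Z_3 = Z_2·Z_1  [with Z_2=0, Z_1=2]  = 0
Z_5 = max(Z_2, Z_4) + 6  [with Z_2=0, Z_4=-2]  = 6
Z_6 = 2·Z_5 - Z_2 + Z_3  [with Z_5=6, Z_2=0, Z_3=0]  = 12

12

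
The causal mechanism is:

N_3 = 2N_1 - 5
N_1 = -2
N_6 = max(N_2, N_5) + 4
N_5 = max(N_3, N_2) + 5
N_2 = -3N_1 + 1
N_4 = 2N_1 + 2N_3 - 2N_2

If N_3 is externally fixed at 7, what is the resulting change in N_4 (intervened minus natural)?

The intervention breaks the incoming arrows to N_3: N_3 = 2N_1 - 5 no longer applies, and N_3 = 7.
N_2 = -3N_1 + 1  [with N_1=-2]  = 7
N_4 = 2N_1 + 2N_3 - 2N_2  [with N_1=-2, N_3=7, N_2=7]  = -4
Without intervention: N_2 = -3N_1 + 1  [with N_1=-2]  = 7; N_3 = 2N_1 - 5  [with N_1=-2]  = -9; N_4 = 2N_1 + 2N_3 - 2N_2  [with N_1=-2, N_3=-9, N_2=7]  = -36.
Change = -4 − (-36) = 32.

32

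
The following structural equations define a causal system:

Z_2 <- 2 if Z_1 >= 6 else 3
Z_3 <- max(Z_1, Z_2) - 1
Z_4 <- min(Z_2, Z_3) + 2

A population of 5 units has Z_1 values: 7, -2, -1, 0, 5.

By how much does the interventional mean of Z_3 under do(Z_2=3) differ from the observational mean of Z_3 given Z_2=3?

0.7

Every unit gets Z_2=3 under the intervention. Z_3 values become 6, 2, 2, 2, 4; E[Z_3|do(Z_2=3)] = 3.2.
Conditioning on Z_2=3 selects the 4 unit(s) with Z_1 ∈ {-2, -1, 0, 5}. Their Z_3 values: 2, 2, 2, 4. Mean = 2.5.
Difference = 3.2 − 2.5 = 0.7.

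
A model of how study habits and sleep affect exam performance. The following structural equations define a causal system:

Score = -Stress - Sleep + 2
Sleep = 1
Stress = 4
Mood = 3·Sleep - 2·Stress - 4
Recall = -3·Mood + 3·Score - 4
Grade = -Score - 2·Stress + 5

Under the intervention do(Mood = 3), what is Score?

Under do(Mood=3), the mechanism Mood = 3·Sleep - 2·Stress - 4 is discarded; Mood is fixed at 3.
Since Score is not a descendant of the intervened variable, it is unaffected.
Score = -Stress - Sleep + 2  [with Stress=4, Sleep=1]  = -3

-3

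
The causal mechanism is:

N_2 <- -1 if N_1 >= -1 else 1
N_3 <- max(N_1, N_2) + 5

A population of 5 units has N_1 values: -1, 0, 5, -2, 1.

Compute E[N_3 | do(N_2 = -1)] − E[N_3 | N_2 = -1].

-0.45

The intervention sets N_2=-1 in all 5 units regardless of N_1. Recomputing N_3 per unit gives 4, 5, 10, 4, 6; average 5.8.
Conditioning on N_2=-1 selects the 4 unit(s) with N_1 ∈ {-1, 0, 5, 1}. Their N_3 values: 4, 5, 10, 6. Mean = 6.25.
Difference = 5.8 − 6.25 = -0.45.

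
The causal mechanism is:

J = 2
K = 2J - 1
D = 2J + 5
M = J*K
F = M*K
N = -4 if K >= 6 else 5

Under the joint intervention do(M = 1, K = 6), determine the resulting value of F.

The joint intervention fixes M = 1, K = 6, removing each variable's own equation.
F = M*K  [with M=1, K=6]  = 6

6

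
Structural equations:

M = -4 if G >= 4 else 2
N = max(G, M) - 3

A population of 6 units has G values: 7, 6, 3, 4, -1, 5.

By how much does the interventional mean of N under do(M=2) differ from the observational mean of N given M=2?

Under do(M=2), M's equation is replaced by M=2 for every unit. Per-unit N: 4, 3, 0, 1, -1, 2. Mean = 1.5.
Conditioning on M=2 selects the 2 unit(s) with G ∈ {3, -1}. Their N values: 0, -1. Mean = -0.5.
Difference = 1.5 − (-0.5) = 2.

2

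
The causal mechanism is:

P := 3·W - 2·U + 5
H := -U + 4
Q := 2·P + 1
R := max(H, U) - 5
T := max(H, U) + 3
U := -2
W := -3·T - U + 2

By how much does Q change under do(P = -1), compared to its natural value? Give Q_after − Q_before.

118

Intervening sets P = -1 and removes its equation (P := 3·W - 2·U + 5).
Q = 2·P + 1  [with P=-1]  = -1
Without intervention: H = -U + 4  [with U=-2]  = 6; T = max(H, U) + 3  [with H=6, U=-2]  = 9; W = -3·T - U + 2  [with T=9, U=-2]  = -23; P = 3·W - 2·U + 5  [with W=-23, U=-2]  = -60; Q = 2·P + 1  [with P=-60]  = -119.
Change = -1 − (-119) = 118.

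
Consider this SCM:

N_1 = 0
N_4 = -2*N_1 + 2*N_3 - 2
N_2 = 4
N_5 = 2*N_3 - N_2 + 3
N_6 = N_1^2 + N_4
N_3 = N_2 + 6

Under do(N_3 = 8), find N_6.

14

The intervention breaks the incoming arrows to N_3: N_3 = N_2 + 6 no longer applies, and N_3 = 8.
N_4 = -2*N_1 + 2*N_3 - 2  [with N_1=0, N_3=8]  = 14
N_6 = N_1^2 + N_4  [with N_1=0, N_4=14]  = 14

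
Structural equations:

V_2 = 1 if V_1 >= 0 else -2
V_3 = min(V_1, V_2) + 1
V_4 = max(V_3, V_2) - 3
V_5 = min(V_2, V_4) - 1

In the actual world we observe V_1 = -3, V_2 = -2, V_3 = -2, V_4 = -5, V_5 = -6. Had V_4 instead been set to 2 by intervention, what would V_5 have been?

Intervening sets V_4 = 2 and removes its equation (V_4 = max(V_3, V_2) - 3).
V_2 = 1 if V_1 >= 0 else -2  [with V_1=-3]  = -2
V_5 = min(V_2, V_4) - 1  [with V_2=-2, V_4=2]  = -3

-3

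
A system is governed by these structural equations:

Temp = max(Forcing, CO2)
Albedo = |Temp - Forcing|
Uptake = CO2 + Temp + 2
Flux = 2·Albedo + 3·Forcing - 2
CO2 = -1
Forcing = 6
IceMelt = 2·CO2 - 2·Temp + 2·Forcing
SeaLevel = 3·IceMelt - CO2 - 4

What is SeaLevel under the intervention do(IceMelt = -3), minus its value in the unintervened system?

Under do(IceMelt=-3), the mechanism IceMelt = 2·CO2 - 2·Temp + 2·Forcing is discarded; IceMelt is fixed at -3.
SeaLevel = 3·IceMelt - CO2 - 4  [with IceMelt=-3, CO2=-1]  = -12
Without intervention: Temp = max(Forcing, CO2)  [with Forcing=6, CO2=-1]  = 6; IceMelt = 2·CO2 - 2·Temp + 2·Forcing  [with CO2=-1, Temp=6, Forcing=6]  = -2; SeaLevel = 3·IceMelt - CO2 - 4  [with IceMelt=-2, CO2=-1]  = -9.
Change = -12 − (-9) = -3.

-3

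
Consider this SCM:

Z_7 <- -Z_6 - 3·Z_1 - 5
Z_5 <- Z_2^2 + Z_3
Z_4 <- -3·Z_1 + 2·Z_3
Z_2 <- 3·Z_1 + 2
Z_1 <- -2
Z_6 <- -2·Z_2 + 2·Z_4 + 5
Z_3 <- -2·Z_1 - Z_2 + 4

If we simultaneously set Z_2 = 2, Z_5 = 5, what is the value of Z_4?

18

The joint intervention fixes Z_2 = 2, Z_5 = 5, removing each variable's own equation.
Z_3 = -2·Z_1 - Z_2 + 4  [with Z_1=-2, Z_2=2]  = 6
Z_4 = -3·Z_1 + 2·Z_3  [with Z_1=-2, Z_3=6]  = 18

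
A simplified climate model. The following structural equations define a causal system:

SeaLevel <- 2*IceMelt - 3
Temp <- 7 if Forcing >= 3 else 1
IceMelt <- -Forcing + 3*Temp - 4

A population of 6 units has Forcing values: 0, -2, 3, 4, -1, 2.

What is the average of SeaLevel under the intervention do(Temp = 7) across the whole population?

do(Temp=7) breaks Temp's dependence on Forcing. With Temp=7 fixed, SeaLevel across the units is 31, 35, 25, 23, 33, 27, mean 29.

29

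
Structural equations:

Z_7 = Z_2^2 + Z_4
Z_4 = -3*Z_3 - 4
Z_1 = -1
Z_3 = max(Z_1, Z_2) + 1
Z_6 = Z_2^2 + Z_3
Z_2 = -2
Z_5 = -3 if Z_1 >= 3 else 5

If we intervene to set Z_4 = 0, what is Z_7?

The intervention breaks the incoming arrows to Z_4: Z_4 = -3*Z_3 - 4 no longer applies, and Z_4 = 0.
Z_7 = Z_2^2 + Z_4  [with Z_2=-2, Z_4=0]  = 4

4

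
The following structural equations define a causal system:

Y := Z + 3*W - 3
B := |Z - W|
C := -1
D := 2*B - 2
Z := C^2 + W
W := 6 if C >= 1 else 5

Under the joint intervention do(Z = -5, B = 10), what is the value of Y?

7

Setting Z = -5, B = 10 by intervention discards those variables' equations.
W = 6 if C >= 1 else 5  [with C=-1]  = 5
Y = Z + 3*W - 3  [with Z=-5, W=5]  = 7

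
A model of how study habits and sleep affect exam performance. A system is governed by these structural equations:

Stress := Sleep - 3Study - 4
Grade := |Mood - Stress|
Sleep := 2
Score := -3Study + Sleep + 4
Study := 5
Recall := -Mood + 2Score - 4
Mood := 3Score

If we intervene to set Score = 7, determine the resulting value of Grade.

38

The intervention breaks the incoming arrows to Score: Score := -3Study + Sleep + 4 no longer applies, and Score = 7.
Stress = Sleep - 3Study - 4  [with Sleep=2, Study=5]  = -17
Mood = 3Score  [with Score=7]  = 21
Grade = |Mood - Stress|  [with Mood=21, Stress=-17]  = 38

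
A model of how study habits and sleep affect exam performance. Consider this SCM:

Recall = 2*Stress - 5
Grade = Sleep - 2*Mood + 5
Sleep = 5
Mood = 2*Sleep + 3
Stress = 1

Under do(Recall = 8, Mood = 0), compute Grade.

The joint intervention fixes Recall = 8, Mood = 0, removing each variable's own equation.
Grade = Sleep - 2*Mood + 5  [with Sleep=5, Mood=0]  = 10

10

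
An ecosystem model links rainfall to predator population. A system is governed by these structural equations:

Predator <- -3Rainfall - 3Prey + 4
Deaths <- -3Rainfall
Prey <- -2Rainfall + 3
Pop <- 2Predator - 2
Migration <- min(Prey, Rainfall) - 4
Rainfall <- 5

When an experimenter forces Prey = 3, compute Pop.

-42

Under do(Prey=3), the mechanism Prey <- -2Rainfall + 3 is discarded; Prey is fixed at 3.
Predator = -3Rainfall - 3Prey + 4  [with Rainfall=5, Prey=3]  = -20
Pop = 2Predator - 2  [with Predator=-20]  = -42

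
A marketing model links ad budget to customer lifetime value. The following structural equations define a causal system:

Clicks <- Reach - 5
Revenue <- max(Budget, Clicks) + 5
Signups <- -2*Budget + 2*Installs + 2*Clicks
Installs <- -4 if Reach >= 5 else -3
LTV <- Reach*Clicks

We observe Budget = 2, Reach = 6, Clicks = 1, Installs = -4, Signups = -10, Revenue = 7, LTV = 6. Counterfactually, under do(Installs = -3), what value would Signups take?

-8

Intervening sets Installs = -3 and removes its equation (Installs <- -4 if Reach >= 5 else -3).
Clicks = Reach - 5  [with Reach=6]  = 1
Signups = -2*Budget + 2*Installs + 2*Clicks  [with Budget=2, Installs=-3, Clicks=1]  = -8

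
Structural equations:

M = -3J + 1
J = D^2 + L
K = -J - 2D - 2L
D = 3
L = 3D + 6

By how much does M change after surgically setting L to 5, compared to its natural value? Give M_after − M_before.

30

do(L=5) replaces the equation L = 3D + 6 with the constant L = 5.
J = D^2 + L  [with D=3, L=5]  = 14
M = -3J + 1  [with J=14]  = -41
Without intervention: L = 3D + 6  [with D=3]  = 15; J = D^2 + L  [with D=3, L=15]  = 24; M = -3J + 1  [with J=24]  = -71.
Change = -41 − (-71) = 30.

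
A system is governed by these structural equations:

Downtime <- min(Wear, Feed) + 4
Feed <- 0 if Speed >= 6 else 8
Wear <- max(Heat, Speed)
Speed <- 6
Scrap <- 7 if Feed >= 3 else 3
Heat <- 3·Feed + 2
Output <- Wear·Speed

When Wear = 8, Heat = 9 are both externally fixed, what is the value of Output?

The joint intervention fixes Wear = 8, Heat = 9, removing each variable's own equation.
Output = Wear·Speed  [with Wear=8, Speed=6]  = 48

48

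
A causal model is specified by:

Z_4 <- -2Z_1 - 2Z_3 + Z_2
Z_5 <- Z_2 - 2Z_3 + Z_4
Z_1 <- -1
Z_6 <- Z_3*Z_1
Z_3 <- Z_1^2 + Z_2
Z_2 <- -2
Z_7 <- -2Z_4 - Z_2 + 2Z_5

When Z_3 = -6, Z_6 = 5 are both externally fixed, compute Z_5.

22

The joint intervention fixes Z_3 = -6, Z_6 = 5, removing each variable's own equation.
Z_4 = -2Z_1 - 2Z_3 + Z_2  [with Z_1=-1, Z_3=-6, Z_2=-2]  = 12
Z_5 = Z_2 - 2Z_3 + Z_4  [with Z_2=-2, Z_3=-6, Z_4=12]  = 22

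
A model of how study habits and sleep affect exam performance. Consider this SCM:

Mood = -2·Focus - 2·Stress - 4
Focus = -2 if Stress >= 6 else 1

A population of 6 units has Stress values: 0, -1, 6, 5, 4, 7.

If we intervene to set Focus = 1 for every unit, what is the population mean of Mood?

Every unit gets Focus=1 under the intervention. Mood values become -6, -4, -18, -16, -14, -20; E[Mood|do(Focus=1)] = -13.

-13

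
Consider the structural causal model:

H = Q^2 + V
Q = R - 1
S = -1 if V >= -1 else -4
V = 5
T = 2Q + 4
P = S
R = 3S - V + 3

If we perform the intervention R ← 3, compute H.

The intervention breaks the incoming arrows to R: R = 3S - V + 3 no longer applies, and R = 3.
Q = R - 1  [with R=3]  = 2
H = Q^2 + V  [with Q=2, V=5]  = 9

9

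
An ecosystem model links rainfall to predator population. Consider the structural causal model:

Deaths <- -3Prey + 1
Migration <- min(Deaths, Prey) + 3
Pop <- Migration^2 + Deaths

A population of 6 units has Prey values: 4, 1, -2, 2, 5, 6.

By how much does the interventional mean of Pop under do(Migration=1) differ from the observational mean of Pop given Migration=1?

Every unit gets Migration=1 under the intervention. Pop values become -10, -1, 8, -4, -13, -16; E[Pop|do(Migration=1)] = -6.
Conditioning on Migration=1 selects the 2 unit(s) with Prey ∈ {1, -2}. Their Pop values: -1, 8. Mean = 3.5.
Difference = -6 − 3.5 = -9.5.

-9.5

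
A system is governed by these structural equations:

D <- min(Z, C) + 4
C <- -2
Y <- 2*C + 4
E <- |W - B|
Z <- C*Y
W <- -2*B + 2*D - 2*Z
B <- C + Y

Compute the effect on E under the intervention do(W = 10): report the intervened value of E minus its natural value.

Intervening sets W = 10 and removes its equation (W <- -2*B + 2*D - 2*Z).
Y = 2*C + 4  [with C=-2]  = 0
B = C + Y  [with C=-2, Y=0]  = -2
E = |W - B|  [with W=10, B=-2]  = 12
Without intervention: Y = 2*C + 4  [with C=-2]  = 0; Z = C*Y  [with C=-2, Y=0]  = 0; D = min(Z, C) + 4  [with Z=0, C=-2]  = 2; B = C + Y  [with C=-2, Y=0]  = -2; W = -2*B + 2*D - 2*Z  [with B=-2, D=2, Z=0]  = 8; E = |W - B|  [with W=8, B=-2]  = 10.
Change = 12 − 10 = 2.

2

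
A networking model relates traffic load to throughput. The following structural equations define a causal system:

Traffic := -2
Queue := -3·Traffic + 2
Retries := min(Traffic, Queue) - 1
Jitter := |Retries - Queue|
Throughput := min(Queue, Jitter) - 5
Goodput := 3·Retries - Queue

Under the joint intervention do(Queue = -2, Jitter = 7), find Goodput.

-7

The joint intervention fixes Queue = -2, Jitter = 7, removing each variable's own equation.
Retries = min(Traffic, Queue) - 1  [with Traffic=-2, Queue=-2]  = -3
Goodput = 3·Retries - Queue  [with Retries=-3, Queue=-2]  = -7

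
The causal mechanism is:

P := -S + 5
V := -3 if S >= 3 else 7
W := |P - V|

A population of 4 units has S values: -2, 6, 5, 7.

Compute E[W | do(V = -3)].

do(V=-3) breaks V's dependence on S. With V=-3 fixed, W across the units is 10, 2, 3, 1, mean 4.

4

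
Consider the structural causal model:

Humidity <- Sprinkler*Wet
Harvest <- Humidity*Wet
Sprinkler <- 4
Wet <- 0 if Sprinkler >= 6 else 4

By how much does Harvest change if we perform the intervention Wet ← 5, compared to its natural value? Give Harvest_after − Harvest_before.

Under do(Wet=5), the mechanism Wet <- 0 if Sprinkler >= 6 else 4 is discarded; Wet is fixed at 5.
Humidity = Sprinkler*Wet  [with Sprinkler=4, Wet=5]  = 20
Harvest = Humidity*Wet  [with Humidity=20, Wet=5]  = 100
Without intervention: Wet = 0 if Sprinkler >= 6 else 4  [with Sprinkler=4]  = 4; Humidity = Sprinkler*Wet  [with Sprinkler=4, Wet=4]  = 16; Harvest = Humidity*Wet  [with Humidity=16, Wet=4]  = 64.
Change = 100 − 64 = 36.

36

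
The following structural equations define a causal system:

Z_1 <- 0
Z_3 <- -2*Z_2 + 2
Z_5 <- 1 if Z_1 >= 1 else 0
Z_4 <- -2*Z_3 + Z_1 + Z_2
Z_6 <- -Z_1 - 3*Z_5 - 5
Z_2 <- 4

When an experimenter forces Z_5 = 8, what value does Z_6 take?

-29

The intervention breaks the incoming arrows to Z_5: Z_5 <- 1 if Z_1 >= 1 else 0 no longer applies, and Z_5 = 8.
Z_6 = -Z_1 - 3*Z_5 - 5  [with Z_1=0, Z_5=8]  = -29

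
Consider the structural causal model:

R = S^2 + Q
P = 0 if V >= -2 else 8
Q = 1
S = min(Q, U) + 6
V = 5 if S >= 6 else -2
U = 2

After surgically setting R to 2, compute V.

do(R=2) replaces the equation R = S^2 + Q with the constant R = 2.
No directed path runs from R to V, so V keeps its natural value.
S = min(Q, U) + 6  [with Q=1, U=2]  = 7
V = 5 if S >= 6 else -2  [with S=7]  = 5

5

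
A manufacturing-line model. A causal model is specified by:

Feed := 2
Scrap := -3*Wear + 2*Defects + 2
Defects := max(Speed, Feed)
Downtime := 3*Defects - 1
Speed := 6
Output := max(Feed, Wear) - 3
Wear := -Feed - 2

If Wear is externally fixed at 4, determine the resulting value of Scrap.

do(Wear=4) replaces the equation Wear := -Feed - 2 with the constant Wear = 4.
Defects = max(Speed, Feed)  [with Speed=6, Feed=2]  = 6
Scrap = -3*Wear + 2*Defects + 2  [with Wear=4, Defects=6]  = 2

2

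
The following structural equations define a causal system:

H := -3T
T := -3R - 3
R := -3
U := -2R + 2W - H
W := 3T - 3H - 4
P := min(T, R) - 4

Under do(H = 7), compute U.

Under do(H=7), the mechanism H := -3T is discarded; H is fixed at 7.
T = -3R - 3  [with R=-3]  = 6
W = 3T - 3H - 4  [with T=6, H=7]  = -7
U = -2R + 2W - H  [with R=-3, W=-7, H=7]  = -15

-15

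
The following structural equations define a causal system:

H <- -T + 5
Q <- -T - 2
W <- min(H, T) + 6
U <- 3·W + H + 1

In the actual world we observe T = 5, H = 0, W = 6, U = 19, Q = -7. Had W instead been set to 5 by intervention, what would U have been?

The intervention breaks the incoming arrows to W: W <- min(H, T) + 6 no longer applies, and W = 5.
H = -T + 5  [with T=5]  = 0
U = 3·W + H + 1  [with W=5, H=0]  = 16

16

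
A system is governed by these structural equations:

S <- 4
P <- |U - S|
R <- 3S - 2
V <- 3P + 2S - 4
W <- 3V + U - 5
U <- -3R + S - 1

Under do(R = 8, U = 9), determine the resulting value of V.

Under do(R = 8, U = 9), each intervened variable's structural equation is replaced by its fixed value.
P = |U - S|  [with U=9, S=4]  = 5
V = 3P + 2S - 4  [with P=5, S=4]  = 19

19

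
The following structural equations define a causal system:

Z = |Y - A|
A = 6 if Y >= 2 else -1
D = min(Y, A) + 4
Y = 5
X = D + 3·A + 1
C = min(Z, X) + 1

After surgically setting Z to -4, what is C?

-3

The intervention breaks the incoming arrows to Z: Z = |Y - A| no longer applies, and Z = -4.
A = 6 if Y >= 2 else -1  [with Y=5]  = 6
D = min(Y, A) + 4  [with Y=5, A=6]  = 9
X = D + 3·A + 1  [with D=9, A=6]  = 28
C = min(Z, X) + 1  [with Z=-4, X=28]  = -3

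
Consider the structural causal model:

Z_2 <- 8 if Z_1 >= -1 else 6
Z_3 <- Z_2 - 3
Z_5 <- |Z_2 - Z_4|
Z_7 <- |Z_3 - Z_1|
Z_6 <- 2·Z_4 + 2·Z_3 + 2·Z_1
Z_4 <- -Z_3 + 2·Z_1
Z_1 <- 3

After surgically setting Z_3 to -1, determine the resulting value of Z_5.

do(Z_3=-1) replaces the equation Z_3 <- Z_2 - 3 with the constant Z_3 = -1.
Z_2 = 8 if Z_1 >= -1 else 6  [with Z_1=3]  = 8
Z_4 = -Z_3 + 2·Z_1  [with Z_3=-1, Z_1=3]  = 7
Z_5 = |Z_2 - Z_4|  [with Z_2=8, Z_4=7]  = 1

1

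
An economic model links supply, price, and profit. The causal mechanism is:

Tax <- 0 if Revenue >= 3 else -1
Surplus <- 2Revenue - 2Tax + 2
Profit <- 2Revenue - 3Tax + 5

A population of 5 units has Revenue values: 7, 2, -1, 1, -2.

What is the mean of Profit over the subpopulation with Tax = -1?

Conditioning on Tax=-1 selects the 4 unit(s) with Revenue ∈ {2, -1, 1, -2}. Their Profit values: 12, 6, 10, 4. Mean = 8.

8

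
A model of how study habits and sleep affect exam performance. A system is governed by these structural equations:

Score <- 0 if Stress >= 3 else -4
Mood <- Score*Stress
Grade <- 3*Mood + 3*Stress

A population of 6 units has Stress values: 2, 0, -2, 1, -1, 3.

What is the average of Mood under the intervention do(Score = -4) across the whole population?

-2

Under do(Score=-4), Score's equation is replaced by Score=-4 for every unit. Per-unit Mood: -8, 0, 8, -4, 4, -12. Mean = -2.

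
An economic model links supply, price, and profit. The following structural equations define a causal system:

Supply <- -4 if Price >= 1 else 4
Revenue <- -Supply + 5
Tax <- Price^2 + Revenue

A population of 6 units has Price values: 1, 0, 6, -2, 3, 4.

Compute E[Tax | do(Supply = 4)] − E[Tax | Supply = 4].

9

Under do(Supply=4), Supply's equation is replaced by Supply=4 for every unit. Per-unit Tax: 2, 1, 37, 5, 10, 17. Mean = 12.
E[Tax|Supply=4] averages over only the 2 units with Supply=4 (Price = 0, -2): Tax = 1, 5, mean 3.
Difference = 12 − 3 = 9.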